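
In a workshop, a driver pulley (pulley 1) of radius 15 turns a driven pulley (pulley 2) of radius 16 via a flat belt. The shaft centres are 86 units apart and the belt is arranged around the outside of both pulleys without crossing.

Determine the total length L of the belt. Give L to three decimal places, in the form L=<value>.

L=269.401

open belt: β = asin((r2−r1)/C) = asin(1/86) = 0.6662°
wrap1 = π − 2β = 178.6675°
wrap2 = π + 2β = 181.3325°
tangent length = C·cosβ = 85.9942
L = r1·wrap1 + r2·wrap2 + 2·C·cosβ = 15·3.1183 + 16·3.1648 + 2·85.9942 = 269.4010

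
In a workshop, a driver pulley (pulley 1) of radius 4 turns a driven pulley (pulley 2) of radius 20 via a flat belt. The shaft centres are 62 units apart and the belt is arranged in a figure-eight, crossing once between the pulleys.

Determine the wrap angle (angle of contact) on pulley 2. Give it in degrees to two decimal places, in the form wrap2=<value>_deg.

wrap2=225.55_deg

crossed belt: β = asin((r1+r2)/C) = asin(24/62) = 22.7740°
wrap1 = wrap2 = π + 2β = 225.5479°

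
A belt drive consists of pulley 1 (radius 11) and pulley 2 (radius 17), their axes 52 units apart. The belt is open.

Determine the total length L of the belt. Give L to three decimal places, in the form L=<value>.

open belt: β = asin((r2−r1)/C) = asin(6/52) = 6.6258°
wrap1 = π − 2β = 166.7484°
wrap2 = π + 2β = 193.2516°
tangent length = C·cosβ = 51.6527
L = r1·wrap1 + r2·wrap2 + 2·C·cosβ = 11·2.9103 + 17·3.3729 + 2·51.6527 = 192.6577

L=192.658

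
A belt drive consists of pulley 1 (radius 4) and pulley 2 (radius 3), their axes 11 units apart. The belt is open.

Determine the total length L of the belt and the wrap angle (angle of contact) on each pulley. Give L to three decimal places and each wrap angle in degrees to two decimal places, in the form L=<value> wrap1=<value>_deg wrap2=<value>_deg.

L=44.082 wrap1=190.43_deg wrap2=169.57_deg

open belt: β = asin((r2−r1)/C) = asin(-1/11) = -5.2159°
wrap1 = π − 2β = 190.4318°
wrap2 = π + 2β = 169.5682°
tangent length = C·cosβ = 10.9545
L = r1·wrap1 + r2·wrap2 + 2·C·cosβ = 4·3.3237 + 3·2.9595 + 2·10.9545 = 44.0821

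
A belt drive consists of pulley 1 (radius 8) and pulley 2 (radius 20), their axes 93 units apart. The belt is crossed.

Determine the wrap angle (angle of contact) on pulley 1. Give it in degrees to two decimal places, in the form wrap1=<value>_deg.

wrap1=215.04_deg

crossed belt: β = asin((r1+r2)/C) = asin(28/93) = 17.5222°
wrap1 = wrap2 = π + 2β = 215.0444°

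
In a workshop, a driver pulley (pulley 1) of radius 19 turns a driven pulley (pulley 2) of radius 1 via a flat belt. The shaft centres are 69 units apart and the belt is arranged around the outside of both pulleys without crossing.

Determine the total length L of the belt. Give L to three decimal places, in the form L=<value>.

open belt: β = asin((r2−r1)/C) = asin(-18/69) = -15.1217°
wrap1 = π − 2β = 210.2433°
wrap2 = π + 2β = 149.7567°
tangent length = C·cosβ = 66.6108
L = r1·wrap1 + r2·wrap2 + 2·C·cosβ = 19·3.6694 + 1·2.6137 + 2·66.6108 = 205.5547

L=205.555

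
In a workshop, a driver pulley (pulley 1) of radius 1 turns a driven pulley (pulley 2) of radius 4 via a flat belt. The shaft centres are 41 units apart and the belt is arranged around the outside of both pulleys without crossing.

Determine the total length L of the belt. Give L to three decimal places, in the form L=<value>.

L=97.928

open belt: β = asin((r2−r1)/C) = asin(3/41) = 4.1961°
wrap1 = π − 2β = 171.6078°
wrap2 = π + 2β = 188.3922°
tangent length = C·cosβ = 40.8901
L = r1·wrap1 + r2·wrap2 + 2·C·cosβ = 1·2.9951 + 4·3.2881 + 2·40.8901 = 97.9276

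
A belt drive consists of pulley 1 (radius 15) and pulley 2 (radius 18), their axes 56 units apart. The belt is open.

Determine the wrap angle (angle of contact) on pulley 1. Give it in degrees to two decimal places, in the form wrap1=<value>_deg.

wrap1=173.86_deg

open belt: β = asin((r2−r1)/C) = asin(3/56) = 3.0709°
wrap1 = π − 2β = 173.8582°
wrap2 = π + 2β = 186.1418°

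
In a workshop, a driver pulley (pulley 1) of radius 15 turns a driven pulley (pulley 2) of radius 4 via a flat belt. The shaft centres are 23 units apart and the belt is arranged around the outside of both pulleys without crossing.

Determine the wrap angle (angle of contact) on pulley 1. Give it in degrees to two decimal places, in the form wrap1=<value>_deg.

wrap1=237.14_deg

open belt: β = asin((r2−r1)/C) = asin(-11/23) = -28.5719°
wrap1 = π − 2β = 237.1438°
wrap2 = π + 2β = 122.8562°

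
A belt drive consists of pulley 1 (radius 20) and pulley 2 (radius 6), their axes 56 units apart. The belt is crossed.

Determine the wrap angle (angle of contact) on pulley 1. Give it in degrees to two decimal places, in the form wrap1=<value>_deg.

crossed belt: β = asin((r1+r2)/C) = asin(26/56) = 27.6640°
wrap1 = wrap2 = π + 2β = 235.3280°

wrap1=235.33_deg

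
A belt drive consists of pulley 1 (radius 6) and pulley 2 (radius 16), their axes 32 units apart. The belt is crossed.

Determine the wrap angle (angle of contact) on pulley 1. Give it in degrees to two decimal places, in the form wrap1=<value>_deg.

crossed belt: β = asin((r1+r2)/C) = asin(22/32) = 43.4325°
wrap1 = wrap2 = π + 2β = 266.8651°

wrap1=266.87_deg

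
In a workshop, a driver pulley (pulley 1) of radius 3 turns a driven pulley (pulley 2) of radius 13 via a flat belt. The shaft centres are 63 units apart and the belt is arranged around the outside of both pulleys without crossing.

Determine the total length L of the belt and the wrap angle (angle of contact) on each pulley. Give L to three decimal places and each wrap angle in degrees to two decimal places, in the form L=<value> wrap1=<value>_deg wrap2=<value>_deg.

L=177.856 wrap1=161.73_deg wrap2=198.27_deg

open belt: β = asin((r2−r1)/C) = asin(10/63) = 9.1332°
wrap1 = π − 2β = 161.7336°
wrap2 = π + 2β = 198.2664°
tangent length = C·cosβ = 62.2013
L = r1·wrap1 + r2·wrap2 + 2·C·cosβ = 3·2.8228 + 13·3.4604 + 2·62.2013 = 177.8561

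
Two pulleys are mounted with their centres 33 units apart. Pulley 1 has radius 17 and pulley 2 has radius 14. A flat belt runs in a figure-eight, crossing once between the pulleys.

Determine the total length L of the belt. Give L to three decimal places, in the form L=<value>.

L=195.710

crossed belt: β = asin((r1+r2)/C) = asin(31/33) = 69.9500°
wrap1 = wrap2 = π + 2β = 319.9000°
tangent length = C·cosβ = 11.3137
L = (r1+r2)·wrap + 2·C·cosβ = 31·5.5833 + 2·11.3137 = 195.7100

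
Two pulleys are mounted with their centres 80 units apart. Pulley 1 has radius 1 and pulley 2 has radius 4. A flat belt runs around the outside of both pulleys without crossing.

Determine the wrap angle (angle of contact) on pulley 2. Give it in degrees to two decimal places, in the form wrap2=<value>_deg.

open belt: β = asin((r2−r1)/C) = asin(3/80) = 2.1491°
wrap1 = π − 2β = 175.7018°
wrap2 = π + 2β = 184.2982°

wrap2=184.30_deg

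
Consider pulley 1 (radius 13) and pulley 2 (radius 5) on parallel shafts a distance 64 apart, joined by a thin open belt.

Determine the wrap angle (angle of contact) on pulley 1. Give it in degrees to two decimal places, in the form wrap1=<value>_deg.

open belt: β = asin((r2−r1)/C) = asin(-8/64) = -7.1808°
wrap1 = π − 2β = 194.3615°
wrap2 = π + 2β = 165.6385°

wrap1=194.36_deg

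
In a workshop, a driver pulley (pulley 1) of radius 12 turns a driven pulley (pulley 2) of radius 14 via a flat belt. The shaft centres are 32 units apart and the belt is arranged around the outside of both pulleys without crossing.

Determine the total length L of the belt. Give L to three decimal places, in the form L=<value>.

open belt: β = asin((r2−r1)/C) = asin(2/32) = 3.5833°
wrap1 = π − 2β = 172.8334°
wrap2 = π + 2β = 187.1666°
tangent length = C·cosβ = 31.9374
L = r1·wrap1 + r2·wrap2 + 2·C·cosβ = 12·3.0165 + 14·3.2667 + 2·31.9374 = 145.8064

L=145.806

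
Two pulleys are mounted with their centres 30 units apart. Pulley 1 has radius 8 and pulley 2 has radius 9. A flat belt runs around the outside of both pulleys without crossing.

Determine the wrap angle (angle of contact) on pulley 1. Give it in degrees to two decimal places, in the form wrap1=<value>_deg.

wrap1=176.18_deg

open belt: β = asin((r2−r1)/C) = asin(1/30) = 1.9102°
wrap1 = π − 2β = 176.1796°
wrap2 = π + 2β = 183.8204°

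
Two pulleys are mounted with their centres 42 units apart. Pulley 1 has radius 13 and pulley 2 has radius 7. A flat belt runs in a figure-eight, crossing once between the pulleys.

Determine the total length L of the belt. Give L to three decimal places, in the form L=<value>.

L=156.549

crossed belt: β = asin((r1+r2)/C) = asin(20/42) = 28.4369°
wrap1 = wrap2 = π + 2β = 236.8738°
tangent length = C·cosβ = 36.9324
L = (r1+r2)·wrap + 2·C·cosβ = 20·4.1342 + 2·36.9324 = 156.5493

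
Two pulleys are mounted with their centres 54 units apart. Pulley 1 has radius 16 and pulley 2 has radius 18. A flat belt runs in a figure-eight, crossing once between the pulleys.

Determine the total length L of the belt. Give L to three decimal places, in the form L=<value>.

crossed belt: β = asin((r1+r2)/C) = asin(34/54) = 39.0228°
wrap1 = wrap2 = π + 2β = 258.0456°
tangent length = C·cosβ = 41.9524
L = (r1+r2)·wrap + 2·C·cosβ = 34·4.5037 + 2·41.9524 = 237.0321

L=237.032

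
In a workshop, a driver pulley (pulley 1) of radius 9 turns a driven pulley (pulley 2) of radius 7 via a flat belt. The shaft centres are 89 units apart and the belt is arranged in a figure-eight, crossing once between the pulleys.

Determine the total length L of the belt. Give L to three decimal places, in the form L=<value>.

crossed belt: β = asin((r1+r2)/C) = asin(16/89) = 10.3567°
wrap1 = wrap2 = π + 2β = 200.7133°
tangent length = C·cosβ = 87.5500
L = (r1+r2)·wrap + 2·C·cosβ = 16·3.5031 + 2·87.5500 = 231.1497

L=231.150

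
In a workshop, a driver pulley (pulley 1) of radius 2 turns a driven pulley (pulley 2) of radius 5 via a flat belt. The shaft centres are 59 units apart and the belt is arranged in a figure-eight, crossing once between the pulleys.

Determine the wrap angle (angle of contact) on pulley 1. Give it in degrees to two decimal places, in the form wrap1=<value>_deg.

wrap1=193.63_deg

crossed belt: β = asin((r1+r2)/C) = asin(7/59) = 6.8139°
wrap1 = wrap2 = π + 2β = 193.6277°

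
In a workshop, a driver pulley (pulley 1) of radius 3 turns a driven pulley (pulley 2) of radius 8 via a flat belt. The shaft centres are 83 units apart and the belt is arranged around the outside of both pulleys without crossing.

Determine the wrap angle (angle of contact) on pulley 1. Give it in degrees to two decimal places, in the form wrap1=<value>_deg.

open belt: β = asin((r2−r1)/C) = asin(5/83) = 3.4536°
wrap1 = π − 2β = 173.0927°
wrap2 = π + 2β = 186.9073°

wrap1=173.09_deg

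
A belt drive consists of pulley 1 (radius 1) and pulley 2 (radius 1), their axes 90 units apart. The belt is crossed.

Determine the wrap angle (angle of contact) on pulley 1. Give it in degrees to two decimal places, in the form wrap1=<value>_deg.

wrap1=182.55_deg

crossed belt: β = asin((r1+r2)/C) = asin(2/90) = 1.2733°
wrap1 = wrap2 = π + 2β = 182.5467°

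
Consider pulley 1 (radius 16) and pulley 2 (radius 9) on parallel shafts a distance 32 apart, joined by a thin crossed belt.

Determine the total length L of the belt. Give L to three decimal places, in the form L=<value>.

L=163.323

crossed belt: β = asin((r1+r2)/C) = asin(25/32) = 51.3752°
wrap1 = wrap2 = π + 2β = 282.7503°
tangent length = C·cosβ = 19.9750
L = (r1+r2)·wrap + 2·C·cosβ = 25·4.9349 + 2·19.9750 = 163.3231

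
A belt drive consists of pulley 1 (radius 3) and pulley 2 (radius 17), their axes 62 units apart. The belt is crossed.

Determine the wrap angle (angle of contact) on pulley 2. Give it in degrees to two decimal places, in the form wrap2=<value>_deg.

crossed belt: β = asin((r1+r2)/C) = asin(20/62) = 18.8191°
wrap1 = wrap2 = π + 2β = 217.6381°

wrap2=217.64_deg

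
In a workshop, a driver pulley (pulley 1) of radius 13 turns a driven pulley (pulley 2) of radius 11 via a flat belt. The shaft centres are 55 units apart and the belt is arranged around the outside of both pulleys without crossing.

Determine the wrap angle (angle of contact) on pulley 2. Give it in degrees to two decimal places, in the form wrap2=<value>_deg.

open belt: β = asin((r2−r1)/C) = asin(-2/55) = -2.0839°
wrap1 = π − 2β = 184.1679°
wrap2 = π + 2β = 175.8321°

wrap2=175.83_deg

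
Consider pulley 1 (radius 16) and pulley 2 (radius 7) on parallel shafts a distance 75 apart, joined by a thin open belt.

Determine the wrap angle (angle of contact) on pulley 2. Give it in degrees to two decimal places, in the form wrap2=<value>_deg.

wrap2=166.22_deg

open belt: β = asin((r2−r1)/C) = asin(-9/75) = -6.8921°
wrap1 = π − 2β = 193.7842°
wrap2 = π + 2β = 166.2158°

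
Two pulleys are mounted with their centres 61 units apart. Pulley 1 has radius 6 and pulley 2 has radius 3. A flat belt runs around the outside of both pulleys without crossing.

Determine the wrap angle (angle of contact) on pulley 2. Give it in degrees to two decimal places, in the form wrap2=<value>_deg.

wrap2=174.36_deg

open belt: β = asin((r2−r1)/C) = asin(-3/61) = -2.8190°
wrap1 = π − 2β = 185.6379°
wrap2 = π + 2β = 174.3621°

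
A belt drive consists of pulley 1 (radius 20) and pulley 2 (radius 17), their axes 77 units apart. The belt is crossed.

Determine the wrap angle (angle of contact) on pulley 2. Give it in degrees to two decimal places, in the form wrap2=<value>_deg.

wrap2=237.44_deg

crossed belt: β = asin((r1+r2)/C) = asin(37/77) = 28.7193°
wrap1 = wrap2 = π + 2β = 237.4387°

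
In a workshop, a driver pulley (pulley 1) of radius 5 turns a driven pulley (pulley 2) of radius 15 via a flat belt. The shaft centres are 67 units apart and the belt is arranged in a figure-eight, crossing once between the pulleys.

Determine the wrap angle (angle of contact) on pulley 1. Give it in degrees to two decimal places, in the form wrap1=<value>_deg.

wrap1=214.74_deg

crossed belt: β = asin((r1+r2)/C) = asin(20/67) = 17.3680°
wrap1 = wrap2 = π + 2β = 214.7360°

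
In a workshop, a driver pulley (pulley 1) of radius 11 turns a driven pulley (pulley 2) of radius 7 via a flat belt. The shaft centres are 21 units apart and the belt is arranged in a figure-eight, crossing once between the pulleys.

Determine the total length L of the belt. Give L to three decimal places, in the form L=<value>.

crossed belt: β = asin((r1+r2)/C) = asin(18/21) = 58.9973°
wrap1 = wrap2 = π + 2β = 297.9946°
tangent length = C·cosβ = 10.8167
L = (r1+r2)·wrap + 2·C·cosβ = 18·5.2010 + 2·10.8167 = 115.2511

L=115.251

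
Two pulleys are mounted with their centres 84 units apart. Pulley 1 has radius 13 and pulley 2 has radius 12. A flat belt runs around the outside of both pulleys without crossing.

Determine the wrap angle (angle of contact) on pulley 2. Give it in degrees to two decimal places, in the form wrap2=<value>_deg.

open belt: β = asin((r2−r1)/C) = asin(-1/84) = -0.6821°
wrap1 = π − 2β = 181.3642°
wrap2 = π + 2β = 178.6358°

wrap2=178.64_deg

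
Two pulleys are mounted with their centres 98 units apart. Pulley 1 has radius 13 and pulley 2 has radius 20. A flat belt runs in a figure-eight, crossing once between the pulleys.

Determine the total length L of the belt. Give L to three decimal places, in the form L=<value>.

crossed belt: β = asin((r1+r2)/C) = asin(33/98) = 19.6781°
wrap1 = wrap2 = π + 2β = 219.3561°
tangent length = C·cosβ = 92.2768
L = (r1+r2)·wrap + 2·C·cosβ = 33·3.8285 + 2·92.2768 = 310.8936

L=310.894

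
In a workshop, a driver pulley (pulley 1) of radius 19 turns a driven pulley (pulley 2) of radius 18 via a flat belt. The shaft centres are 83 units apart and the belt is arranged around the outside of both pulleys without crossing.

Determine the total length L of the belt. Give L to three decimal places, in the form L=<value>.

L=282.251

open belt: β = asin((r2−r1)/C) = asin(-1/83) = -0.6903°
wrap1 = π − 2β = 181.3807°
wrap2 = π + 2β = 178.6193°
tangent length = C·cosβ = 82.9940
L = r1·wrap1 + r2·wrap2 + 2·C·cosβ = 19·3.1657 + 18·3.1175 + 2·82.9940 = 282.2510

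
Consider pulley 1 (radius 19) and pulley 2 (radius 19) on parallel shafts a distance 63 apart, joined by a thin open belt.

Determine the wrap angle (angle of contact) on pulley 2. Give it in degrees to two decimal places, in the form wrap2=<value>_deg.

open belt: β = asin((r2−r1)/C) = asin(0/63) = 0.0000°
wrap1 = π − 2β = 180.0000°
wrap2 = π + 2β = 180.0000°

wrap2=180.00_deg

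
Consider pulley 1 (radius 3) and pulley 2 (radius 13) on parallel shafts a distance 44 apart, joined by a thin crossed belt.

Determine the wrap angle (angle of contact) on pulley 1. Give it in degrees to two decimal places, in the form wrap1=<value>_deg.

crossed belt: β = asin((r1+r2)/C) = asin(16/44) = 21.3237°
wrap1 = wrap2 = π + 2β = 222.6474°

wrap1=222.65_deg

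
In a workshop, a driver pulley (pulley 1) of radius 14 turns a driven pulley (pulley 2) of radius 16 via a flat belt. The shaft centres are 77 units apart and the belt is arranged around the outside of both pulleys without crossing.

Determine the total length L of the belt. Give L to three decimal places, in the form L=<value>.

L=248.300

open belt: β = asin((r2−r1)/C) = asin(2/77) = 1.4884°
wrap1 = π − 2β = 177.0233°
wrap2 = π + 2β = 182.9767°
tangent length = C·cosβ = 76.9740
L = r1·wrap1 + r2·wrap2 + 2·C·cosβ = 14·3.0896 + 16·3.1935 + 2·76.9740 = 248.2997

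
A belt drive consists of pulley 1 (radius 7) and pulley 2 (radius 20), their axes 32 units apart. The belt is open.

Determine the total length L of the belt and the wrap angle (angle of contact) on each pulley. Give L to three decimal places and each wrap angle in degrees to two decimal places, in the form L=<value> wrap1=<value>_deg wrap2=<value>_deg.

L=154.181 wrap1=132.06_deg wrap2=227.94_deg

open belt: β = asin((r2−r1)/C) = asin(13/32) = 23.9695°
wrap1 = π − 2β = 132.0610°
wrap2 = π + 2β = 227.9390°
tangent length = C·cosβ = 29.2404
L = r1·wrap1 + r2·wrap2 + 2·C·cosβ = 7·2.3049 + 20·3.9783 + 2·29.2404 = 154.1808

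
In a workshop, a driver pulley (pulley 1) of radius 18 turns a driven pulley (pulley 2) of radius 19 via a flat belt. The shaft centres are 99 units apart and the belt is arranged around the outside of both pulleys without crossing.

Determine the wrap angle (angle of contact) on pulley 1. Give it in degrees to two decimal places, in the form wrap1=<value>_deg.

wrap1=178.84_deg

open belt: β = asin((r2−r1)/C) = asin(1/99) = 0.5788°
wrap1 = π − 2β = 178.8425°
wrap2 = π + 2β = 181.1575°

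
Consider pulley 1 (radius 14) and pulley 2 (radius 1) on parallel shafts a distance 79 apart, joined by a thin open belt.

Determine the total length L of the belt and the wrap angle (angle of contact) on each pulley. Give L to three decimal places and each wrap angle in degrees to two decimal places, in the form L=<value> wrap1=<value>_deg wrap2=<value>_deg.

L=207.268 wrap1=198.94_deg wrap2=161.06_deg

open belt: β = asin((r2−r1)/C) = asin(-13/79) = -9.4715°
wrap1 = π − 2β = 198.9430°
wrap2 = π + 2β = 161.0570°
tangent length = C·cosβ = 77.9230
L = r1·wrap1 + r2·wrap2 + 2·C·cosβ = 14·3.4722 + 1·2.8110 + 2·77.9230 = 207.2680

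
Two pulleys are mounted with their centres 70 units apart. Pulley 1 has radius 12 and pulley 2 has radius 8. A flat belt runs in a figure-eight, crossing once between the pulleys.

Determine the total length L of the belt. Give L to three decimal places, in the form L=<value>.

L=208.586

crossed belt: β = asin((r1+r2)/C) = asin(20/70) = 16.6015°
wrap1 = wrap2 = π + 2β = 213.2031°
tangent length = C·cosβ = 67.0820
L = (r1+r2)·wrap + 2·C·cosβ = 20·3.7211 + 2·67.0820 = 208.5860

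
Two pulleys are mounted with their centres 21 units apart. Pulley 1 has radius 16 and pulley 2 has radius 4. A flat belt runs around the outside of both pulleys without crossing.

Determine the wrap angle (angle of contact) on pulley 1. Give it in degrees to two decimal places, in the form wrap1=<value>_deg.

wrap1=249.70_deg

open belt: β = asin((r2−r1)/C) = asin(-12/21) = -34.8499°
wrap1 = π − 2β = 249.6998°
wrap2 = π + 2β = 110.3002°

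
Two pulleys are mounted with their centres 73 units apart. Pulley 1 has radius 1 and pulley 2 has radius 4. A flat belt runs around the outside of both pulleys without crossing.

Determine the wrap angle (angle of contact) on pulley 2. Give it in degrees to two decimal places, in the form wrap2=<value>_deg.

wrap2=184.71_deg

open belt: β = asin((r2−r1)/C) = asin(3/73) = 2.3553°
wrap1 = π − 2β = 175.2894°
wrap2 = π + 2β = 184.7106°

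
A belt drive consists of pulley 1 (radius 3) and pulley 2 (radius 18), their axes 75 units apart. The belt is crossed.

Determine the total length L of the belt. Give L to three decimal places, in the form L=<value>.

crossed belt: β = asin((r1+r2)/C) = asin(21/75) = 16.2602°
wrap1 = wrap2 = π + 2β = 212.5204°
tangent length = C·cosβ = 72.0000
L = (r1+r2)·wrap + 2·C·cosβ = 21·3.7092 + 2·72.0000 = 221.8928

L=221.893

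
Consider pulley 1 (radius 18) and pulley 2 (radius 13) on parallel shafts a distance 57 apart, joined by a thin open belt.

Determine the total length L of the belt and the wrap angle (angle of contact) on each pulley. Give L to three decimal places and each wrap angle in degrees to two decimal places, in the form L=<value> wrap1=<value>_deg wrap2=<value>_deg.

L=211.828 wrap1=190.06_deg wrap2=169.94_deg

open belt: β = asin((r2−r1)/C) = asin(-5/57) = -5.0324°
wrap1 = π − 2β = 190.0648°
wrap2 = π + 2β = 169.9352°
tangent length = C·cosβ = 56.7803
L = r1·wrap1 + r2·wrap2 + 2·C·cosβ = 18·3.3173 + 13·2.9659 + 2·56.7803 = 211.8283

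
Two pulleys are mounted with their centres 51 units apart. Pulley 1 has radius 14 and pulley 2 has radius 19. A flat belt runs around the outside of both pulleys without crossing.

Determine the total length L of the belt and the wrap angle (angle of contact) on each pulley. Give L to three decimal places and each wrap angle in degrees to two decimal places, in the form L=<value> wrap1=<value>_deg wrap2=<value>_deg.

open belt: β = asin((r2−r1)/C) = asin(5/51) = 5.6263°
wrap1 = π − 2β = 168.7475°
wrap2 = π + 2β = 191.2525°
tangent length = C·cosβ = 50.7543
L = r1·wrap1 + r2·wrap2 + 2·C·cosβ = 14·2.9452 + 19·3.3380 + 2·50.7543 = 206.1631

L=206.163 wrap1=168.75_deg wrap2=191.25_deg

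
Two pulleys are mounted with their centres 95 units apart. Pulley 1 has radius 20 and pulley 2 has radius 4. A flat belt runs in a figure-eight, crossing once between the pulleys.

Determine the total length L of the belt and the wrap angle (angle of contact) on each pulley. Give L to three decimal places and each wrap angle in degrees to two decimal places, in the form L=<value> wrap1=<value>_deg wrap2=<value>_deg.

crossed belt: β = asin((r1+r2)/C) = asin(24/95) = 14.6333°
wrap1 = wrap2 = π + 2β = 209.2666°
tangent length = C·cosβ = 91.9184
L = (r1+r2)·wrap + 2·C·cosβ = 24·3.6524 + 2·91.9184 = 271.4943

L=271.494 wrap1=209.27_deg wrap2=209.27_deg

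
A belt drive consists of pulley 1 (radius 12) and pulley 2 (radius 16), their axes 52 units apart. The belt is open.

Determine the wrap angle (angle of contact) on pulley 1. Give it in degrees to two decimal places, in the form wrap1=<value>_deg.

open belt: β = asin((r2−r1)/C) = asin(4/52) = 4.4117°
wrap1 = π − 2β = 171.1765°
wrap2 = π + 2β = 188.8235°

wrap1=171.18_deg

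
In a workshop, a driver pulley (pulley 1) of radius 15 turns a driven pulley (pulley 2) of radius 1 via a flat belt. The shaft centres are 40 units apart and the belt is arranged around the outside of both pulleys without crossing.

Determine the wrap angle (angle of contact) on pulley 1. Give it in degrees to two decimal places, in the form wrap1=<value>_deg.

open belt: β = asin((r2−r1)/C) = asin(-14/40) = -20.4873°
wrap1 = π − 2β = 220.9746°
wrap2 = π + 2β = 139.0254°

wrap1=220.97_deg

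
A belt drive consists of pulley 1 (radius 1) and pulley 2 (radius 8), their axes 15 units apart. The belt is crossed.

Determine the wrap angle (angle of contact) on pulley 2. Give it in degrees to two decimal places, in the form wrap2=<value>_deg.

wrap2=253.74_deg

crossed belt: β = asin((r1+r2)/C) = asin(9/15) = 36.8699°
wrap1 = wrap2 = π + 2β = 253.7398°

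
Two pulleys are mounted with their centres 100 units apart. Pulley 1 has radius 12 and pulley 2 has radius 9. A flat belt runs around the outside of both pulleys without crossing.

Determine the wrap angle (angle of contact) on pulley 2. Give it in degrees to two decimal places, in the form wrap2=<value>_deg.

wrap2=176.56_deg

open belt: β = asin((r2−r1)/C) = asin(-3/100) = -1.7191°
wrap1 = π − 2β = 183.4383°
wrap2 = π + 2β = 176.5617°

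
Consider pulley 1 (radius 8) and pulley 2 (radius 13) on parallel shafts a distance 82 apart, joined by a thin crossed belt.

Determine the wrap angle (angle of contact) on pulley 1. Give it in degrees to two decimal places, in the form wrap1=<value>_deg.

wrap1=209.68_deg

crossed belt: β = asin((r1+r2)/C) = asin(21/82) = 14.8386°
wrap1 = wrap2 = π + 2β = 209.6773°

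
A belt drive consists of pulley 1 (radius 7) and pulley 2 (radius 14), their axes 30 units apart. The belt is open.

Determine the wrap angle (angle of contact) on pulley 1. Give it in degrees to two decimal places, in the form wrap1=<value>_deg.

open belt: β = asin((r2−r1)/C) = asin(7/30) = 13.4934°
wrap1 = π − 2β = 153.0132°
wrap2 = π + 2β = 206.9868°

wrap1=153.01_deg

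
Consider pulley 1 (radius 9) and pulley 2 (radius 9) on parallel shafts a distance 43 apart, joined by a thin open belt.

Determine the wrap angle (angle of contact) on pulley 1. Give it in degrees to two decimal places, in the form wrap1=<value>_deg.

open belt: β = asin((r2−r1)/C) = asin(0/43) = 0.0000°
wrap1 = π − 2β = 180.0000°
wrap2 = π + 2β = 180.0000°

wrap1=180.00_deg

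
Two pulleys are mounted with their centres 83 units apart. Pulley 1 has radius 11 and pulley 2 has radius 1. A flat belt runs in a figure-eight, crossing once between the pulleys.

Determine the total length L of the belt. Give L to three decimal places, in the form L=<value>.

L=205.437

crossed belt: β = asin((r1+r2)/C) = asin(12/83) = 8.3129°
wrap1 = wrap2 = π + 2β = 196.6257°
tangent length = C·cosβ = 82.1279
L = (r1+r2)·wrap + 2·C·cosβ = 12·3.4318 + 2·82.1279 = 205.4371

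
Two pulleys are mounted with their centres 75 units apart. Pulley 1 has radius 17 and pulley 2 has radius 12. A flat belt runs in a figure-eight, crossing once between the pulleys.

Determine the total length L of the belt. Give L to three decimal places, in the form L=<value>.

crossed belt: β = asin((r1+r2)/C) = asin(29/75) = 22.7472°
wrap1 = wrap2 = π + 2β = 225.4945°
tangent length = C·cosβ = 69.1665
L = (r1+r2)·wrap + 2·C·cosβ = 29·3.9356 + 2·69.1665 = 252.4660

L=252.466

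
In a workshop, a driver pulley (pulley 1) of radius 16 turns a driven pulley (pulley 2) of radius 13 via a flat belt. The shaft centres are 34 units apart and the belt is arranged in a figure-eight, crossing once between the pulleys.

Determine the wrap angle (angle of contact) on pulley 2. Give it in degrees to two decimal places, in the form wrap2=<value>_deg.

wrap2=297.07_deg

crossed belt: β = asin((r1+r2)/C) = asin(29/34) = 58.5330°
wrap1 = wrap2 = π + 2β = 297.0660°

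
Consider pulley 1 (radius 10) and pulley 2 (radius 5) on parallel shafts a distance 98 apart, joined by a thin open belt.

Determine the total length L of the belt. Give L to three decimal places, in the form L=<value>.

open belt: β = asin((r2−r1)/C) = asin(-5/98) = -2.9245°
wrap1 = π − 2β = 185.8490°
wrap2 = π + 2β = 174.1510°
tangent length = C·cosβ = 97.8724
L = r1·wrap1 + r2·wrap2 + 2·C·cosβ = 10·3.2437 + 5·3.0395 + 2·97.8724 = 243.3790

L=243.379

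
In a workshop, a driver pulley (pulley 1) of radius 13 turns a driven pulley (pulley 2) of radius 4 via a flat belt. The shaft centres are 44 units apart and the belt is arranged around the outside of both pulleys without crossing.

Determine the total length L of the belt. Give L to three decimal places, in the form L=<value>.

open belt: β = asin((r2−r1)/C) = asin(-9/44) = -11.8029°
wrap1 = π − 2β = 203.6058°
wrap2 = π + 2β = 156.3942°
tangent length = C·cosβ = 43.0697
L = r1·wrap1 + r2·wrap2 + 2·C·cosβ = 13·3.5536 + 4·2.7296 + 2·43.0697 = 143.2545

L=143.254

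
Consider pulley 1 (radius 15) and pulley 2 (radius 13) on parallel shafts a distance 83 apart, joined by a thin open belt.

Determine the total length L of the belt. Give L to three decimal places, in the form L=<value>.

L=254.013

open belt: β = asin((r2−r1)/C) = asin(-2/83) = -1.3808°
wrap1 = π − 2β = 182.7615°
wrap2 = π + 2β = 177.2385°
tangent length = C·cosβ = 82.9759
L = r1·wrap1 + r2·wrap2 + 2·C·cosβ = 15·3.1898 + 13·3.0934 + 2·82.9759 = 254.0128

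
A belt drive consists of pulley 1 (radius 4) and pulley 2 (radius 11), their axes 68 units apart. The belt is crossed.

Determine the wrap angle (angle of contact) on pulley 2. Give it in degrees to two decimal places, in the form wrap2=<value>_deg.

wrap2=205.49_deg

crossed belt: β = asin((r1+r2)/C) = asin(15/68) = 12.7436°
wrap1 = wrap2 = π + 2β = 205.4872°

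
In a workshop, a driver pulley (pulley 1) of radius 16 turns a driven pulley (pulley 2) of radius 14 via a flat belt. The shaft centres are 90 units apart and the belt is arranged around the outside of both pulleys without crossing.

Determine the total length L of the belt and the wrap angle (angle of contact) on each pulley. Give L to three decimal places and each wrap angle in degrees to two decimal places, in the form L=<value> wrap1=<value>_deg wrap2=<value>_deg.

open belt: β = asin((r2−r1)/C) = asin(-2/90) = -1.2733°
wrap1 = π − 2β = 182.5467°
wrap2 = π + 2β = 177.4533°
tangent length = C·cosβ = 89.9778
L = r1·wrap1 + r2·wrap2 + 2·C·cosβ = 16·3.1860 + 14·3.0971 + 2·89.9778 = 274.2922

L=274.292 wrap1=182.55_deg wrap2=177.45_deg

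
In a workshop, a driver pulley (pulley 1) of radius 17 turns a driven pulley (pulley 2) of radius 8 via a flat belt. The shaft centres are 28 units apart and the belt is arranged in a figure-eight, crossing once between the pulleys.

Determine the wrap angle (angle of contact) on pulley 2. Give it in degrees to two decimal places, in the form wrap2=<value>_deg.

crossed belt: β = asin((r1+r2)/C) = asin(25/28) = 63.2345°
wrap1 = wrap2 = π + 2β = 306.4690°

wrap2=306.47_deg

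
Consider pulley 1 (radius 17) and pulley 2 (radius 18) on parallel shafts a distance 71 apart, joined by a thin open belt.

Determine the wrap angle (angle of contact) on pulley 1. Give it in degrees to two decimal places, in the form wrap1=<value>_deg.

wrap1=178.39_deg

open belt: β = asin((r2−r1)/C) = asin(1/71) = 0.8070°
wrap1 = π − 2β = 178.3860°
wrap2 = π + 2β = 181.6140°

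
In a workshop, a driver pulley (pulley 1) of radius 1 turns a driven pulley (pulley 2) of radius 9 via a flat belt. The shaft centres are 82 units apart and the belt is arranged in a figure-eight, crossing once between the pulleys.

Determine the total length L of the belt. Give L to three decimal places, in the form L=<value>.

crossed belt: β = asin((r1+r2)/C) = asin(10/82) = 7.0047°
wrap1 = wrap2 = π + 2β = 194.0095°
tangent length = C·cosβ = 81.3880
L = (r1+r2)·wrap + 2·C·cosβ = 10·3.3861 + 2·81.3880 = 196.6370

L=196.637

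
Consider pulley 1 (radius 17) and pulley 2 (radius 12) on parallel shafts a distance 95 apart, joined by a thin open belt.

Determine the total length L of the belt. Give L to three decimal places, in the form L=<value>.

L=281.369

open belt: β = asin((r2−r1)/C) = asin(-5/95) = -3.0170°
wrap1 = π − 2β = 186.0339°
wrap2 = π + 2β = 173.9661°
tangent length = C·cosβ = 94.8683
L = r1·wrap1 + r2·wrap2 + 2·C·cosβ = 17·3.2469 + 12·3.0363 + 2·94.8683 = 281.3694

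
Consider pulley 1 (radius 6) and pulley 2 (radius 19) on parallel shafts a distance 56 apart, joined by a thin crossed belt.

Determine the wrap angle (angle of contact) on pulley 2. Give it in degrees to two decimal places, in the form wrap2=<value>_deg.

crossed belt: β = asin((r1+r2)/C) = asin(25/56) = 26.5148°
wrap1 = wrap2 = π + 2β = 233.0295°

wrap2=233.03_deg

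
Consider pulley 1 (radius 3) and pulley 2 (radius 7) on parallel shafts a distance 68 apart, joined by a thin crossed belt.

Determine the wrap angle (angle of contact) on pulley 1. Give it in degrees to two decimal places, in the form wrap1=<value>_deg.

crossed belt: β = asin((r1+r2)/C) = asin(10/68) = 8.4565°
wrap1 = wrap2 = π + 2β = 196.9130°

wrap1=196.91_deg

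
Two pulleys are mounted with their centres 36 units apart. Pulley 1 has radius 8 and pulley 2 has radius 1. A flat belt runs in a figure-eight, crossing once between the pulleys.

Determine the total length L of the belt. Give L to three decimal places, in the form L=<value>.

L=102.536

crossed belt: β = asin((r1+r2)/C) = asin(9/36) = 14.4775°
wrap1 = wrap2 = π + 2β = 208.9550°
tangent length = C·cosβ = 34.8569
L = (r1+r2)·wrap + 2·C·cosβ = 9·3.6470 + 2·34.8569 = 102.5363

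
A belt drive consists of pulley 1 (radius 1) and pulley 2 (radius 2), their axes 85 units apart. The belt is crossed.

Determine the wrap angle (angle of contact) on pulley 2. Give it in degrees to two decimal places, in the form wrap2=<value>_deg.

wrap2=184.05_deg

crossed belt: β = asin((r1+r2)/C) = asin(3/85) = 2.0226°
wrap1 = wrap2 = π + 2β = 184.0452°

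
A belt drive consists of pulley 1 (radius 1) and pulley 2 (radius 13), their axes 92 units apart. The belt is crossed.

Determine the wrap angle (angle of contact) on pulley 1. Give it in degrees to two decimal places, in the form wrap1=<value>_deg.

wrap1=197.51_deg

crossed belt: β = asin((r1+r2)/C) = asin(14/92) = 8.7529°
wrap1 = wrap2 = π + 2β = 197.5059°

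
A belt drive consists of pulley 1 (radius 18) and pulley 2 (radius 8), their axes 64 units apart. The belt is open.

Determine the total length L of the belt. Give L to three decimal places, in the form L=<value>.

L=211.247

open belt: β = asin((r2−r1)/C) = asin(-10/64) = -8.9893°
wrap1 = π − 2β = 197.9786°
wrap2 = π + 2β = 162.0214°
tangent length = C·cosβ = 63.2139
L = r1·wrap1 + r2·wrap2 + 2·C·cosβ = 18·3.4554 + 8·2.8278 + 2·63.2139 = 211.2471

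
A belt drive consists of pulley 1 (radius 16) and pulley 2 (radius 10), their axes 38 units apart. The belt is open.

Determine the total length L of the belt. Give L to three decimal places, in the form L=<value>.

open belt: β = asin((r2−r1)/C) = asin(-6/38) = -9.0847°
wrap1 = π − 2β = 198.1694°
wrap2 = π + 2β = 161.8306°
tangent length = C·cosβ = 37.5233
L = r1·wrap1 + r2·wrap2 + 2·C·cosβ = 16·3.4587 + 10·2.8245 + 2·37.5233 = 158.6308

L=158.631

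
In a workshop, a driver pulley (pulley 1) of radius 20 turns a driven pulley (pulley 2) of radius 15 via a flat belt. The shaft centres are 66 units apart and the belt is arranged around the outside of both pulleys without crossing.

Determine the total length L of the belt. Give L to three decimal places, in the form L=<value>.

L=242.335

open belt: β = asin((r2−r1)/C) = asin(-5/66) = -4.3448°
wrap1 = π − 2β = 188.6895°
wrap2 = π + 2β = 171.3105°
tangent length = C·cosβ = 65.8103
L = r1·wrap1 + r2·wrap2 + 2·C·cosβ = 20·3.2933 + 15·2.9899 + 2·65.8103 = 242.3347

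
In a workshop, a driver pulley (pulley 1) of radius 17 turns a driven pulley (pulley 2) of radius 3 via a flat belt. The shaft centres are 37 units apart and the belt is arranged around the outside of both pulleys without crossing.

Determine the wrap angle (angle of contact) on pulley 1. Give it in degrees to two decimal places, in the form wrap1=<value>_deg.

open belt: β = asin((r2−r1)/C) = asin(-14/37) = -22.2333°
wrap1 = π − 2β = 224.4665°
wrap2 = π + 2β = 135.5335°

wrap1=224.47_deg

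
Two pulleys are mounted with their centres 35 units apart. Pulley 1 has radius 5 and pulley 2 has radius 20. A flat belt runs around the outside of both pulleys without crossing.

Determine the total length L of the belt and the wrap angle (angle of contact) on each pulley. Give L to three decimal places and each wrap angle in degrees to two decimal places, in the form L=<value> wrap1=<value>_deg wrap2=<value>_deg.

open belt: β = asin((r2−r1)/C) = asin(15/35) = 25.3769°
wrap1 = π − 2β = 129.2461°
wrap2 = π + 2β = 230.7539°
tangent length = C·cosβ = 31.6228
L = r1·wrap1 + r2·wrap2 + 2·C·cosβ = 5·2.2558 + 20·4.0274 + 2·31.6228 = 155.0727

L=155.073 wrap1=129.25_deg wrap2=230.75_deg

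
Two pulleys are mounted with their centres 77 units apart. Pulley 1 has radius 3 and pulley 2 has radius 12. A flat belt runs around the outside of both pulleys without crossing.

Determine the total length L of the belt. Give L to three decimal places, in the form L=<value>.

open belt: β = asin((r2−r1)/C) = asin(9/77) = 6.7123°
wrap1 = π − 2β = 166.5755°
wrap2 = π + 2β = 193.4245°
tangent length = C·cosβ = 76.4722
L = r1·wrap1 + r2·wrap2 + 2·C·cosβ = 3·2.9073 + 12·3.3759 + 2·76.4722 = 202.1770

L=202.177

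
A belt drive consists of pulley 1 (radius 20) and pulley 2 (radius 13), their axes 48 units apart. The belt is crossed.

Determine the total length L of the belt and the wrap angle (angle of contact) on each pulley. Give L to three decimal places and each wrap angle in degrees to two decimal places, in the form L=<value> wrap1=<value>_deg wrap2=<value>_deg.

L=223.417 wrap1=266.87_deg wrap2=266.87_deg

crossed belt: β = asin((r1+r2)/C) = asin(33/48) = 43.4325°
wrap1 = wrap2 = π + 2β = 266.8651°
tangent length = C·cosβ = 34.8569
L = (r1+r2)·wrap + 2·C·cosβ = 33·4.6577 + 2·34.8569 = 223.4169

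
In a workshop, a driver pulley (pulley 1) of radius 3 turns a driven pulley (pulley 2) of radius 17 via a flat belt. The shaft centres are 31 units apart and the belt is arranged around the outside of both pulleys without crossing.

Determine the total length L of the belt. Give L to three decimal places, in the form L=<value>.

L=131.269

open belt: β = asin((r2−r1)/C) = asin(14/31) = 26.8472°
wrap1 = π − 2β = 126.3056°
wrap2 = π + 2β = 233.6944°
tangent length = C·cosβ = 27.6586
L = r1·wrap1 + r2·wrap2 + 2·C·cosβ = 3·2.2044 + 17·4.0787 + 2·27.6586 = 131.2691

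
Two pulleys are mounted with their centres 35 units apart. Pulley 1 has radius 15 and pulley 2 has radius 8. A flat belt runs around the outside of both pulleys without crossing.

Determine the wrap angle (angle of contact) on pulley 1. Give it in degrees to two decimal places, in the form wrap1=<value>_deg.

wrap1=203.07_deg

open belt: β = asin((r2−r1)/C) = asin(-7/35) = -11.5370°
wrap1 = π − 2β = 203.0739°
wrap2 = π + 2β = 156.9261°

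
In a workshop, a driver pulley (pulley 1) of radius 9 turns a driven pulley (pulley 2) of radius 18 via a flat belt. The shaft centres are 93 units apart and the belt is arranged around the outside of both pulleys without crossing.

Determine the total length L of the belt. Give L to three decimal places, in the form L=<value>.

open belt: β = asin((r2−r1)/C) = asin(9/93) = 5.5534°
wrap1 = π − 2β = 168.8931°
wrap2 = π + 2β = 191.1069°
tangent length = C·cosβ = 92.5635
L = r1·wrap1 + r2·wrap2 + 2·C·cosβ = 9·2.9477 + 18·3.3354 + 2·92.5635 = 271.6947

L=271.695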